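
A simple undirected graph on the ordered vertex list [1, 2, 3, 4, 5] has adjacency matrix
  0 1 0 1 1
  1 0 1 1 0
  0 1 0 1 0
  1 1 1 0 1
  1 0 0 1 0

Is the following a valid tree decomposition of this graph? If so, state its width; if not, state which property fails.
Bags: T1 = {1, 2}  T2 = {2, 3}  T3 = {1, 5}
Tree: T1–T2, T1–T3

No — vertex 4 appears in no bag.

A tree decomposition must satisfy three properties: every vertex lies in some bag; for every edge, both endpoints lie together in some bag; and for every vertex, the bags containing it form a connected subtree. Here vertex 4 appears in no bag, so the decomposition is invalid.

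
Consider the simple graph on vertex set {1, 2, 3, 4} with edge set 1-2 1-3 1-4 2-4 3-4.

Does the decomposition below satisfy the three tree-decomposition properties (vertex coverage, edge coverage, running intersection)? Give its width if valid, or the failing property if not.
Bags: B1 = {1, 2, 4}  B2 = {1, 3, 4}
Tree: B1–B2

Yes; width 2.

Vertex coverage: the bags together contain {1, 2, 3, 4}, the full vertex set. Edge coverage: each edge of G has both endpoints in at least one bag. Running intersection: for every vertex, the bags containing it form a connected subtree. All three properties hold, so this is a valid tree decomposition of width max|bag| − 1 = 2, and hence tw(G) ≤ 2.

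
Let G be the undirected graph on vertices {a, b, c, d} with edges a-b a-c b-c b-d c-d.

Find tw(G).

A width-2 tree decomposition is:
Bags: B1 = {b, c, d}  B2 = {a, b, c}
Tree: B1–B2
Every bag has size at most 3, so the width is 3 − 1 = 2 and tw(G) ≤ 2. Conversely, {b, c, d} is a clique of size 3, and the vertices of any clique must share a bag in every tree decomposition; so some bag has ≥ 3 vertices and tw(G) ≥ 2. The upper and lower bounds meet at 2, so that is the treewidth.

2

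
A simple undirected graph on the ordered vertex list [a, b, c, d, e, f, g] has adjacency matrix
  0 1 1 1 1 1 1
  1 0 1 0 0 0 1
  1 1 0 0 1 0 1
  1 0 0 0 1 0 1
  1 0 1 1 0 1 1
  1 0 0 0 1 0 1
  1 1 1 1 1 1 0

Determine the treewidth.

A width-3 tree decomposition is:
Bags: B1 = {a, c, e, g}  B2 = {a, b, c, g}  B3 = {a, d, e, g}  B4 = {a, e, f, g}
Tree: B1–B2, B1–B3, B3–B4
The largest bag has 4 vertices, giving width 3; this decomposition certifies tw(G) ≤ 3. Conversely, {a, d, e, g} is a clique of size 4, and the vertices of any clique must share a bag in every tree decomposition; so some bag has ≥ 4 vertices and tw(G) ≥ 3. Therefore the treewidth is 3.

3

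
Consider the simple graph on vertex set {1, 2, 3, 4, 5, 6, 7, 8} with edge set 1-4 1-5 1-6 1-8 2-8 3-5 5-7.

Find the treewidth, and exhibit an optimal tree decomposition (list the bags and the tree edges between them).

Treewidth 1.
One optimal decomposition is:
Bags: B1 = {1, 5}  B2 = {5, 7}  B3 = {1, 6}  B4 = {1, 8}  B5 = {3, 5}  B6 = {2, 8}  B7 = {1, 4}
Tree: B1–B2, B1–B3, B1–B4, B2–B5, B4–B6, B1–B7

Each bag holds 2 vertices, so the decomposition has width 1, which upper-bounds the treewidth. Any graph with an edge has treewidth ≥ 1, and G has the edge 1–5. Combining the bounds, tw(G) = 1.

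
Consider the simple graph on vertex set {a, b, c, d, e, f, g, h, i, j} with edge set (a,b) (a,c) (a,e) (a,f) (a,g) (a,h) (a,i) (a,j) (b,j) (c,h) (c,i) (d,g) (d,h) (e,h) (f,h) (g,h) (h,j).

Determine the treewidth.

A width-2 tree decomposition is:
Bags: B1 = {a, g, h}  B2 = {a, f, h}  B3 = {a, h, j}  B4 = {a, b, j}  B5 = {a, c, h}  B6 = {d, g, h}  B7 = {a, e, h}  B8 = {a, c, i}
Tree: B1–B2, B2–B3, B3–B4, B1–B5, B1–B6, B5–B7, B5–B8
The largest bag has 3 vertices, giving width 2; this decomposition certifies tw(G) ≤ 2. Conversely, {d, g, h} is a clique of size 3, and the vertices of any clique must share a bag in every tree decomposition; so some bag has ≥ 3 vertices and tw(G) ≥ 2. The upper and lower bounds meet at 2, so that is the treewidth.

2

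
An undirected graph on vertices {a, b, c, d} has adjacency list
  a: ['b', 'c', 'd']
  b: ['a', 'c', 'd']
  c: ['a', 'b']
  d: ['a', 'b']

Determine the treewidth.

2

A width-2 tree decomposition is:
Bags: B1 = {a, b, d}  B2 = {a, b, c}
Tree: B1–B2
The largest bag has 3 vertices, giving width 2; this decomposition certifies tw(G) ≤ 2. For the lower bound, the 3 vertices {a, b, d} are pairwise adjacent, and any tree decomposition puts a clique entirely inside one bag — forcing width ≥ 2. Combining the bounds, tw(G) = 2.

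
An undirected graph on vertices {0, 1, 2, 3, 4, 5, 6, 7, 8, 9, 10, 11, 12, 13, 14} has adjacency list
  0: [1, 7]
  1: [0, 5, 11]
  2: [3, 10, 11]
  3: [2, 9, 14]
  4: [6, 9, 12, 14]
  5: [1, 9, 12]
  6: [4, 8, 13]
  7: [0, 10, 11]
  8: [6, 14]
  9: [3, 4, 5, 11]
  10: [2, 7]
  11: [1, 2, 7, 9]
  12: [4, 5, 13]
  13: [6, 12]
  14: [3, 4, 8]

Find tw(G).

A width-3 tree decomposition is:
Bags: B1 = {6, 8, 12, 13}  B2 = {4, 6, 8, 12}  B3 = {4, 8, 12, 14}  B4 = {4, 5, 12, 14}  B5 = {4, 5, 9, 14}  B6 = {3, 5, 9, 14}  B7 = {1, 3, 5, 9}  B8 = {1, 3, 9, 11}  B9 = {1, 2, 3, 11}  B10 = {0, 1, 2, 11}  B11 = {0, 2, 7, 11}  B12 = {0, 2, 7, 10}
Tree: B1–B2, B2–B3, B3–B4, B4–B5, B5–B6, B6–B7, B7–B8, B8–B9, B9–B10, B10–B11, B11–B12
Every bag has size at most 4, so the width is 4 − 1 = 3 and tw(G) ≤ 3. For the lower bound: the 4 vertex sets {6,8,13}, {12}, {4}, {3,5,9,14} are disjoint, each induces a connected subgraph, and every pair is joined by at least one edge of G. Contracting each set to a single vertex therefore yields K_{4} as a minor, and since treewidth is minor-monotone, tw(G) ≥ tw(K_{4}) = 3. Combining the bounds, tw(G) = 3.

3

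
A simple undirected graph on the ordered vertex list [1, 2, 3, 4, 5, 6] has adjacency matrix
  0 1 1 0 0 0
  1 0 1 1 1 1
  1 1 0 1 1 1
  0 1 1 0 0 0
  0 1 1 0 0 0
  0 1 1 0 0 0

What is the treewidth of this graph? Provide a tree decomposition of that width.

Treewidth 2.
One optimal decomposition is:
Bags: B1 = {1, 2, 3}  B2 = {2, 3, 5}  B3 = {2, 3, 6}  B4 = {2, 3, 4}
Tree: B1–B2, B2–B3, B3–B4

The largest bag has 3 vertices, giving width 2; this decomposition certifies tw(G) ≤ 2. For the lower bound, the 3 vertices {1, 2, 3} are pairwise adjacent, and any tree decomposition puts a clique entirely inside one bag — forcing width ≥ 2. Therefore the treewidth is 2.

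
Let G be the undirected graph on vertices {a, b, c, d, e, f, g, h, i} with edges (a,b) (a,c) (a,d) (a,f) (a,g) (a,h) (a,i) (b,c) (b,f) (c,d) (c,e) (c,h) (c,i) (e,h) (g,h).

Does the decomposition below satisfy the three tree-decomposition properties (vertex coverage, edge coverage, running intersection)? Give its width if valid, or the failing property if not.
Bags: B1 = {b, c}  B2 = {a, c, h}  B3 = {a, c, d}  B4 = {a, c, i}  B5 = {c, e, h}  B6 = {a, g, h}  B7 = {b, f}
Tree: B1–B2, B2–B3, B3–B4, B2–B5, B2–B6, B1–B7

A tree decomposition must satisfy three properties: every vertex lies in some bag; for every edge, both endpoints lie together in some bag; and for every vertex, the bags containing it form a connected subtree. Here edge (a,b) lies in no bag, so the decomposition is invalid.

No — edge (a,b) lies in no bag.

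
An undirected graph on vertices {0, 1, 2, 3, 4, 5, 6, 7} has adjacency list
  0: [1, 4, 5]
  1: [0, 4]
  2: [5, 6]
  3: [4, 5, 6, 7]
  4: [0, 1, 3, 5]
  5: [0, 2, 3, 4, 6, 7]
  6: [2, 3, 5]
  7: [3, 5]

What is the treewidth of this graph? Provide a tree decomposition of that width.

Treewidth 2.
Bags: B1 = {3, 4, 5}  B2 = {3, 5, 6}  B3 = {2, 5, 6}  B4 = {3, 5, 7}  B5 = {0, 4, 5}  B6 = {0, 1, 4}
Tree: B1–B2, B2–B3, B1–B4, B1–B5, B5–B6

Every bag has size at most 3, so the width is 3 − 1 = 2 and tw(G) ≤ 2. On the other hand G contains the 3-clique {0, 1, 4}. A clique must lie in a single bag of any decomposition, so no decomposition can have width below 2. Therefore the treewidth is 2.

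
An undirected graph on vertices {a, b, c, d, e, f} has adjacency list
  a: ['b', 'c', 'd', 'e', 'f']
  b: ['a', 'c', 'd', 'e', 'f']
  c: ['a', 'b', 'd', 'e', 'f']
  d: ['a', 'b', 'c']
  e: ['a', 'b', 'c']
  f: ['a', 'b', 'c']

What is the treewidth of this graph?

A width-3 tree decomposition is:
Bags: B1 = {a, b, c, e}  B2 = {a, b, c, f}  B3 = {a, b, c, d}
Tree: B1–B2, B1–B3
The largest bag has 4 vertices, giving width 3; this decomposition certifies tw(G) ≤ 3. Conversely, {a, b, c, d} is a clique of size 4, and the vertices of any clique must share a bag in every tree decomposition; so some bag has ≥ 4 vertices and tw(G) ≥ 3. The upper and lower bounds meet at 3, so that is the treewidth.

3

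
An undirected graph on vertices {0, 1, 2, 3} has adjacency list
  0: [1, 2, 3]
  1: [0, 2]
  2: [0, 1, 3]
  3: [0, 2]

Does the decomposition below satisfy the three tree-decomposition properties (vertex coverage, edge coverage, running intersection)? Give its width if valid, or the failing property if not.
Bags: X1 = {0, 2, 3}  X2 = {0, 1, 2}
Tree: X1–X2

Yes; width 2.

Checking the three conditions: (i) the bags cover all of {0, 1, 2, 3}; (ii) for each edge, some bag contains both endpoints; (iii) the bags containing any fixed vertex form a subtree. All hold, so the decomposition is valid with width 3 − 1 = 2.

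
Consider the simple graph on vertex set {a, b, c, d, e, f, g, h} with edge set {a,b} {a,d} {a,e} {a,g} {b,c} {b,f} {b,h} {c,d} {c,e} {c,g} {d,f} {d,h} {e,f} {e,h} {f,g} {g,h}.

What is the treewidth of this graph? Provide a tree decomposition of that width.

Every bag has size at most 5, so the width is 5 − 1 = 4 and tw(G) ≤ 4. For the lower bound: the 5 vertex sets {c,g}, {a,d}, {b,f}, {e}, {h} are disjoint, each induces a connected subgraph, and every pair is joined by at least one edge of G. Contracting each set to a single vertex therefore yields K_{5} as a minor, and since treewidth is minor-monotone, tw(G) ≥ tw(K_{5}) = 4. Hence tw(G) = 4 exactly.

Treewidth 4.
One optimal decomposition is:
Bags: B1 = {b, c, d, e, g}  B2 = {a, b, d, e, g}  B3 = {b, d, e, f, g}  B4 = {b, d, e, g, h}
Tree: B1–B2, B2–B3, B3–B4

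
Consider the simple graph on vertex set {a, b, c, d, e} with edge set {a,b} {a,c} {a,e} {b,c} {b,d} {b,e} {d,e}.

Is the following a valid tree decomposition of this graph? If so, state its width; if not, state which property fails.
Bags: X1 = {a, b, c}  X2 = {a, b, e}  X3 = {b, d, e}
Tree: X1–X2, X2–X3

Yes; width 2.

Every vertex of G appears in some bag (union = {a, b, c, d, e}); every edge is covered by a bag; and for each vertex v the set of bags containing v is connected in the bag tree. The decomposition is therefore valid. The largest bag has 3 vertices, so the width is 2.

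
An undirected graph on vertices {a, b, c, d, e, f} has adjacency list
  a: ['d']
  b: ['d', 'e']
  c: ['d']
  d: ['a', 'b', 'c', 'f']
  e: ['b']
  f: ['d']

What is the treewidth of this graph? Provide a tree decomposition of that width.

Treewidth 1.
Bags: B1 = {b, d}  B2 = {a, d}  B3 = {b, e}  B4 = {d, f}  B5 = {c, d}
Tree: B1–B2, B1–B3, B2–B4, B4–B5

Every bag has size at most 2, so the width is 2 − 1 = 1 and tw(G) ≤ 1. Since G has at least one edge (e.g. d–b), it is not an edgeless graph, so tw(G) ≥ 1. Combining the bounds, tw(G) = 1.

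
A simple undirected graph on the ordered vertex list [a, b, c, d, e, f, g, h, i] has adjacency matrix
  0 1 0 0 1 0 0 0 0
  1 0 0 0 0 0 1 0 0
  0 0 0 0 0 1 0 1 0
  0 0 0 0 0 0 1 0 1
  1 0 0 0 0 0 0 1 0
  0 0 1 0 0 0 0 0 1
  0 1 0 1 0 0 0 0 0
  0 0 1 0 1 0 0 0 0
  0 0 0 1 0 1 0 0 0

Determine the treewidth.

A width-2 tree decomposition is:
Bags: B1 = {a, b, e}  B2 = {b, e, g}  B3 = {d, e, g}  B4 = {d, e, i}  B5 = {e, f, i}  B6 = {c, e, f}  B7 = {c, e, h}
Tree: B1–B2, B2–B3, B3–B4, B4–B5, B5–B6, B6–B7
Every bag has size at most 3, so the width is 3 − 1 = 2 and tw(G) ≤ 2. Since e–a–b–g–d–i–f–c–h–e is a cycle in G, G is not acyclic. Forests are exactly the graphs of treewidth ≤ 1, so tw(G) ≥ 2. Hence tw(G) = 2 exactly.

2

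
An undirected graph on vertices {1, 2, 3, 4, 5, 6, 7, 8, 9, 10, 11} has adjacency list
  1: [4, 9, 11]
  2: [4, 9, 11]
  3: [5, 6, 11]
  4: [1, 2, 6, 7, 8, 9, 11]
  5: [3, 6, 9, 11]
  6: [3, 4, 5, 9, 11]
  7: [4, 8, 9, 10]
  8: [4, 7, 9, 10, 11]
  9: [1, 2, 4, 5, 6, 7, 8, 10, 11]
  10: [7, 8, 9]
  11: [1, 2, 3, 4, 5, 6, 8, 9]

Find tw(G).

3

A width-3 tree decomposition is:
Bags: B1 = {5, 6, 9, 11}  B2 = {4, 6, 9, 11}  B3 = {3, 5, 6, 11}  B4 = {2, 4, 9, 11}  B5 = {4, 8, 9, 11}  B6 = {4, 7, 8, 9}  B7 = {7, 8, 9, 10}  B8 = {1, 4, 9, 11}
Tree: B1–B2, B1–B3, B2–B4, B4–B5, B5–B6, B6–B7, B5–B8
The largest bag has 4 vertices, giving width 3; this decomposition certifies tw(G) ≤ 3. Conversely, {7, 8, 9, 10} is a clique of size 4, and the vertices of any clique must share a bag in every tree decomposition; so some bag has ≥ 4 vertices and tw(G) ≥ 3. Combining the bounds, tw(G) = 3.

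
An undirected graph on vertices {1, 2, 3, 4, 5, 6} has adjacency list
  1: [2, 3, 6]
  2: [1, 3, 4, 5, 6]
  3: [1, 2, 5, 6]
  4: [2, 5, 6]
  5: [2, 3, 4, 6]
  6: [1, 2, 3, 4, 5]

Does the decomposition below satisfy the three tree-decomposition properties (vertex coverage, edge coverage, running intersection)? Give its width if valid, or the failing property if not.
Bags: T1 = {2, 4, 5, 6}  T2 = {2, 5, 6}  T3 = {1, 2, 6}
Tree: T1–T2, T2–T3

No — vertex 3 appears in no bag.

A tree decomposition must satisfy three properties: every vertex lies in some bag; for every edge, both endpoints lie together in some bag; and for every vertex, the bags containing it form a connected subtree. Here vertex 3 appears in no bag, so the decomposition is invalid.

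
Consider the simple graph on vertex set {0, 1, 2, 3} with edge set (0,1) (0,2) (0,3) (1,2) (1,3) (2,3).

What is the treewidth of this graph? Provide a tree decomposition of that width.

Treewidth 3.
Bags: B1 = {0, 1, 2, 3}
Tree: (single bag)

A single bag containing all 4 vertices is trivially a valid decomposition of width 3. On the other hand G contains the 4-clique {0, 1, 2, 3}. A clique must lie in a single bag of any decomposition, so no decomposition can have width below 3. Hence tw(G) = 3 exactly.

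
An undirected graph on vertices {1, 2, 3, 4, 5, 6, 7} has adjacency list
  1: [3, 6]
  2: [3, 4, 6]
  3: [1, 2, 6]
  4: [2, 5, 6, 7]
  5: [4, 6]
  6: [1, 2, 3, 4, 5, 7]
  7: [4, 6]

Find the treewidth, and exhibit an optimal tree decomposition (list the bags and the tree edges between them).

Treewidth 2.
Bags: B1 = {2, 3, 6}  B2 = {2, 4, 6}  B3 = {4, 6, 7}  B4 = {1, 3, 6}  B5 = {4, 5, 6}
Tree: B1–B2, B2–B3, B1–B4, B2–B5

The largest bag has 3 vertices, giving width 2; this decomposition certifies tw(G) ≤ 2. For the lower bound, the 3 vertices {1, 3, 6} are pairwise adjacent, and any tree decomposition puts a clique entirely inside one bag — forcing width ≥ 2. Hence tw(G) = 2 exactly.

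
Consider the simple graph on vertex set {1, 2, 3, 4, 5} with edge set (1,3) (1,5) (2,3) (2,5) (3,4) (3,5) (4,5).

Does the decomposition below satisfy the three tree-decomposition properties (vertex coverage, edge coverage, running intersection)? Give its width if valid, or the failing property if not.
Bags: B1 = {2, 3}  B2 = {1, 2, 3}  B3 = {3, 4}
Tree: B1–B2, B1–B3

No — vertex 5 appears in no bag.

A tree decomposition must satisfy three properties: every vertex lies in some bag; for every edge, both endpoints lie together in some bag; and for every vertex, the bags containing it form a connected subtree. Here vertex 5 appears in no bag, so the decomposition is invalid.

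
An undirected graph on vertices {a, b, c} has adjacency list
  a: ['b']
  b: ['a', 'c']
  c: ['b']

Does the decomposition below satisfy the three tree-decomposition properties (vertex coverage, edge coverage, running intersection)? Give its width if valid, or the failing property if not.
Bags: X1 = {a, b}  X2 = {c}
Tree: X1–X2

A tree decomposition must satisfy three properties: every vertex lies in some bag; for every edge, both endpoints lie together in some bag; and for every vertex, the bags containing it form a connected subtree. Here edge (b,c) lies in no bag, so the decomposition is invalid.

No — edge (b,c) lies in no bag.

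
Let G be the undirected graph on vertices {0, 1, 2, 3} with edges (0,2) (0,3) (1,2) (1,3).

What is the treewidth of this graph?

2

A width-2 tree decomposition is:
Bags: B1 = {0, 2, 3}  B2 = {1, 2, 3}
Tree: B1–B2
The largest bag has 3 vertices, giving width 2; this decomposition certifies tw(G) ≤ 2. Since 3–0–2–1–3 is a cycle in G, G is not acyclic. Forests are exactly the graphs of treewidth ≤ 1, so tw(G) ≥ 2. The upper and lower bounds meet at 2, so that is the treewidth.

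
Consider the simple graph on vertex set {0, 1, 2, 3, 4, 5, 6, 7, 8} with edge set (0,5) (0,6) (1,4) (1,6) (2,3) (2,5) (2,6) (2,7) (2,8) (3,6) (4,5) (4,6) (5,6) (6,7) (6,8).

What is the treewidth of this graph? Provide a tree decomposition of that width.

The largest bag has 3 vertices, giving width 2; this decomposition certifies tw(G) ≤ 2. On the other hand G contains the 3-clique {0, 5, 6}. A clique must lie in a single bag of any decomposition, so no decomposition can have width below 2. The upper and lower bounds meet at 2, so that is the treewidth.

Treewidth 2.
One optimal decomposition is:
Bags: B1 = {2, 6, 7}  B2 = {2, 5, 6}  B3 = {4, 5, 6}  B4 = {2, 3, 6}  B5 = {0, 5, 6}  B6 = {2, 6, 8}  B7 = {1, 4, 6}
Tree: B1–B2, B2–B3, B1–B4, B2–B5, B1–B6, B3–B7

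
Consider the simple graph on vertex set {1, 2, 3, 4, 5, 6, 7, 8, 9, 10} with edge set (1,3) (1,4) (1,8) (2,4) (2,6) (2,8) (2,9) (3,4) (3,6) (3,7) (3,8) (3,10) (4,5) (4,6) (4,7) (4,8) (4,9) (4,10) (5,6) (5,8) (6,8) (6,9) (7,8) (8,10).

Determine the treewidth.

3

A width-3 tree decomposition is:
Bags: B1 = {2, 4, 6, 8}  B2 = {2, 4, 6, 9}  B3 = {3, 4, 6, 8}  B4 = {1, 3, 4, 8}  B5 = {3, 4, 7, 8}  B6 = {3, 4, 8, 10}  B7 = {4, 5, 6, 8}
Tree: B1–B2, B1–B3, B3–B4, B3–B5, B3–B6, B1–B7
The largest bag has 4 vertices, giving width 3; this decomposition certifies tw(G) ≤ 3. On the other hand G contains the 4-clique {2, 4, 6, 8}. A clique must lie in a single bag of any decomposition, so no decomposition can have width below 3. The upper and lower bounds meet at 3, so that is the treewidth.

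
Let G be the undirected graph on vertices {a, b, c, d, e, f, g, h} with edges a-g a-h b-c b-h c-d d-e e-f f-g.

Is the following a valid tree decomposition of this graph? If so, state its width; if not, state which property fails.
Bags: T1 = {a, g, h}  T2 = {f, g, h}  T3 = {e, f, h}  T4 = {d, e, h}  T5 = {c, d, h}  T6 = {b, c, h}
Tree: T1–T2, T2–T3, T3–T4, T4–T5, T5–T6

Yes; width 2.

Vertex coverage: the bags together contain {a, b, c, d, e, f, g, h}, the full vertex set. Edge coverage: each edge of G has both endpoints in at least one bag. Running intersection: for every vertex, the bags containing it form a connected subtree. All three properties hold, so this is a valid tree decomposition of width max|bag| − 1 = 2, and hence tw(G) ≤ 2.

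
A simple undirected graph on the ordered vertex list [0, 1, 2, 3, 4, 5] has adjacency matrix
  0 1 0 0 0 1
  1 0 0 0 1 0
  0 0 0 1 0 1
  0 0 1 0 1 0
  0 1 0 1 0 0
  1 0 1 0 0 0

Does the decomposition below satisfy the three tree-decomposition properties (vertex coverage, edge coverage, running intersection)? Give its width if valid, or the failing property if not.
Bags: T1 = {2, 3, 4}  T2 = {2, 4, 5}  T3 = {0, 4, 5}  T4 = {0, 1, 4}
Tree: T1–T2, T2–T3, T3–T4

Yes; width 2.

Checking the three conditions: (i) the bags cover all of {0, 1, 2, 3, 4, 5}; (ii) for each edge, some bag contains both endpoints; (iii) the bags containing any fixed vertex form a subtree. All hold, so the decomposition is valid with width 3 − 1 = 2.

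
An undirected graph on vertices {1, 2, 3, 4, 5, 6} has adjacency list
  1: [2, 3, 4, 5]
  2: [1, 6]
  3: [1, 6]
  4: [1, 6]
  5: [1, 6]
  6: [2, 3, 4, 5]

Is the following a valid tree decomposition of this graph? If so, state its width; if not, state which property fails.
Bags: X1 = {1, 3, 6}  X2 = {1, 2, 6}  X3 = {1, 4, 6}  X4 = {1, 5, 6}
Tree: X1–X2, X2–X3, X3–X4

Every vertex of G appears in some bag (union = {1, 2, 3, 4, 5, 6}); every edge is covered by a bag; and for each vertex v the set of bags containing v is connected in the bag tree. The decomposition is therefore valid. The largest bag has 3 vertices, so the width is 2.

Yes; width 2.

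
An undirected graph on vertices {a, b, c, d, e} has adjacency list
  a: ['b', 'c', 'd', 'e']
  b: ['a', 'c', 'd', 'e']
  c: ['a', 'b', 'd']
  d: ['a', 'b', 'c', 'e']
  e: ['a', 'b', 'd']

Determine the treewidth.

A width-3 tree decomposition is:
Bags: B1 = {a, b, c, d}  B2 = {a, b, d, e}
Tree: B1–B2
Each bag holds 4 vertices, so the decomposition has width 3, which upper-bounds the treewidth. Conversely, {a, b, d, e} is a clique of size 4, and the vertices of any clique must share a bag in every tree decomposition; so some bag has ≥ 4 vertices and tw(G) ≥ 3. Hence tw(G) = 3 exactly.

3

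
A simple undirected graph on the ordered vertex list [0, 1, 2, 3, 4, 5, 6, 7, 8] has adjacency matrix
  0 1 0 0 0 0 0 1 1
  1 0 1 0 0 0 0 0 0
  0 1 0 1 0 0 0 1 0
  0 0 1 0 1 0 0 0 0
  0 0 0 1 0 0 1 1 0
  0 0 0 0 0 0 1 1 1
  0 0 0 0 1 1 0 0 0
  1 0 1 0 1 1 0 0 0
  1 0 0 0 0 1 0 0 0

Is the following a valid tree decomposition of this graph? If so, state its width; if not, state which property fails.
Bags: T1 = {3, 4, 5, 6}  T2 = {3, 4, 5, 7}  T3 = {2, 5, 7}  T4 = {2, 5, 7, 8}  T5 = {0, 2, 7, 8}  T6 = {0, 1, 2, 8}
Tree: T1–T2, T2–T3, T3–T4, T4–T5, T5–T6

A tree decomposition must satisfy three properties: every vertex lies in some bag; for every edge, both endpoints lie together in some bag; and for every vertex, the bags containing it form a connected subtree. Here edge (3,2) lies in no bag, so the decomposition is invalid.

No — edge (3,2) lies in no bag.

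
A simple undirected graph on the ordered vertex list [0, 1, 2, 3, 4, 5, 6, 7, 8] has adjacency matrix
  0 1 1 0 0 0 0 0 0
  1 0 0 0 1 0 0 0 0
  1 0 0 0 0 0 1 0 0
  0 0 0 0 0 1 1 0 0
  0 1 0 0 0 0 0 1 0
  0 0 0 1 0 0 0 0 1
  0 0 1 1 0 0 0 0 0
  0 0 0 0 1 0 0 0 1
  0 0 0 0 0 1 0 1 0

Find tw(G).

A width-2 tree decomposition is:
Bags: B1 = {1, 4, 7}  B2 = {0, 1, 7}  B3 = {0, 2, 7}  B4 = {2, 6, 7}  B5 = {3, 6, 7}  B6 = {3, 5, 7}  B7 = {5, 7, 8}
Tree: B1–B2, B2–B3, B3–B4, B4–B5, B5–B6, B6–B7
The largest bag has 3 vertices, giving width 2; this decomposition certifies tw(G) ≤ 2. Since 7–4–1–0–2–6–3–5–8–7 is a cycle in G, G is not acyclic. Forests are exactly the graphs of treewidth ≤ 1, so tw(G) ≥ 2. The upper and lower bounds meet at 2, so that is the treewidth.

2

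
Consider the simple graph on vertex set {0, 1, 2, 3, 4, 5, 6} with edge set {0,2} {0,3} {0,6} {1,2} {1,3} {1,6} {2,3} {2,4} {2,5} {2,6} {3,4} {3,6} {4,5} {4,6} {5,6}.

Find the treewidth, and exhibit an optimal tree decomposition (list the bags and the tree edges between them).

Treewidth 3.
One such decomposition:
Bags: B1 = {2, 4, 5, 6}  B2 = {2, 3, 4, 6}  B3 = {1, 2, 3, 6}  B4 = {0, 2, 3, 6}
Tree: B1–B2, B2–B3, B3–B4

Every bag has size at most 4, so the width is 4 − 1 = 3 and tw(G) ≤ 3. On the other hand G contains the 4-clique {0, 2, 3, 6}. A clique must lie in a single bag of any decomposition, so no decomposition can have width below 3. Hence tw(G) = 3 exactly.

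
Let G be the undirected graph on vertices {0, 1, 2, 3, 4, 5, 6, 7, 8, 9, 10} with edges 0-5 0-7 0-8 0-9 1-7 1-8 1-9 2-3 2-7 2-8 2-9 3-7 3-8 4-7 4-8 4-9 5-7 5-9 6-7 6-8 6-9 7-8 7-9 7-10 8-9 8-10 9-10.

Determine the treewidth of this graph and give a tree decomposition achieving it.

Each bag holds 4 vertices, so the decomposition has width 3, which upper-bounds the treewidth. Conversely, {0, 7, 8, 9} is a clique of size 4, and the vertices of any clique must share a bag in every tree decomposition; so some bag has ≥ 4 vertices and tw(G) ≥ 3. Hence tw(G) = 3 exactly.

Treewidth 3.
One such decomposition:
Bags: B1 = {2, 7, 8, 9}  B2 = {4, 7, 8, 9}  B3 = {1, 7, 8, 9}  B4 = {7, 8, 9, 10}  B5 = {2, 3, 7, 8}  B6 = {0, 7, 8, 9}  B7 = {0, 5, 7, 9}  B8 = {6, 7, 8, 9}
Tree: B1–B2, B1–B3, B1–B4, B1–B5, B1–B6, B6–B7, B6–B8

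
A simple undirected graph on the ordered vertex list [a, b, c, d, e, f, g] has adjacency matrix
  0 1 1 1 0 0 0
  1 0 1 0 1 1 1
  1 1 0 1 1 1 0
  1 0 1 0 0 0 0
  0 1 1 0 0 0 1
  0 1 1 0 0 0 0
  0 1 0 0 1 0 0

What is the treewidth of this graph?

A width-2 tree decomposition is:
Bags: B1 = {b, c, e}  B2 = {a, b, c}  B3 = {a, c, d}  B4 = {b, e, g}  B5 = {b, c, f}
Tree: B1–B2, B2–B3, B1–B4, B2–B5
Every bag has size at most 3, so the width is 3 − 1 = 2 and tw(G) ≤ 2. Conversely, {b, e, g} is a clique of size 3, and the vertices of any clique must share a bag in every tree decomposition; so some bag has ≥ 3 vertices and tw(G) ≥ 2. Combining the bounds, tw(G) = 2.

2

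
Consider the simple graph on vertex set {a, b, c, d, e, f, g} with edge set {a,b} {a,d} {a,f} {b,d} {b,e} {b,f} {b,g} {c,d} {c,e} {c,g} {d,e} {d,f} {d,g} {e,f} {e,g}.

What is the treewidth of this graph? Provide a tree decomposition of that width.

Every bag has size at most 4, so the width is 4 − 1 = 3 and tw(G) ≤ 3. Conversely, {c, d, e, g} is a clique of size 4, and the vertices of any clique must share a bag in every tree decomposition; so some bag has ≥ 4 vertices and tw(G) ≥ 3. The upper and lower bounds meet at 3, so that is the treewidth.

Treewidth 3.
One such decomposition:
Bags: B1 = {b, d, e, g}  B2 = {b, d, e, f}  B3 = {c, d, e, g}  B4 = {a, b, d, f}
Tree: B1–B2, B1–B3, B2–B4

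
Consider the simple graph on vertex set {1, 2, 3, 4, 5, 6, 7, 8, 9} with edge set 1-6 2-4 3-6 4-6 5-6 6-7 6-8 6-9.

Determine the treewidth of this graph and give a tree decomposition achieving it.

Treewidth 1.
One optimal decomposition is:
Bags: B1 = {6, 8}  B2 = {6, 7}  B3 = {5, 6}  B4 = {3, 6}  B5 = {4, 6}  B6 = {6, 9}  B7 = {2, 4}  B8 = {1, 6}
Tree: B1–B2, B2–B3, B3–B4, B4–B5, B4–B6, B5–B7, B1–B8

The largest bag has 2 vertices, giving width 1; this decomposition certifies tw(G) ≤ 1. G has an edge, so its treewidth is at least 1. Combining the bounds, tw(G) = 1.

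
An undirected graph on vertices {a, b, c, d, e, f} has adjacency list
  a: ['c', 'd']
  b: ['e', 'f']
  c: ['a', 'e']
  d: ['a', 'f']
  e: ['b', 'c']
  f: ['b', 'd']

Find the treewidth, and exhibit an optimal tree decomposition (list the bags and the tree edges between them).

Treewidth 2.
Bags: B1 = {a, c, d}  B2 = {c, d, e}  B3 = {b, d, e}  B4 = {b, d, f}
Tree: B1–B2, B2–B3, B3–B4

Each bag holds 3 vertices, so the decomposition has width 2, which upper-bounds the treewidth. Since d–a–c–e–b–f–d is a cycle in G, G is not acyclic. Forests are exactly the graphs of treewidth ≤ 1, so tw(G) ≥ 2. Therefore the treewidth is 2.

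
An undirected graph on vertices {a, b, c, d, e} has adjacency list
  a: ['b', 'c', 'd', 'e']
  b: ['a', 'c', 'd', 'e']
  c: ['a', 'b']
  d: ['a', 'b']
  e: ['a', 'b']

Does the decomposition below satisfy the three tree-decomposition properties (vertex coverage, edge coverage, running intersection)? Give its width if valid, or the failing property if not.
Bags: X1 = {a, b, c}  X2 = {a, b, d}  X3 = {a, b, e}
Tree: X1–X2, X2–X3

Vertex coverage: the bags together contain {a, b, c, d, e}, the full vertex set. Edge coverage: each edge of G has both endpoints in at least one bag. Running intersection: for every vertex, the bags containing it form a connected subtree. All three properties hold, so this is a valid tree decomposition of width max|bag| − 1 = 2, and hence tw(G) ≤ 2.

Yes; width 2.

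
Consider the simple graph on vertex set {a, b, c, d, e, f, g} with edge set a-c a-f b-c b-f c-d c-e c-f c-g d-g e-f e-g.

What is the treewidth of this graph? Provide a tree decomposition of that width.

The largest bag has 3 vertices, giving width 2; this decomposition certifies tw(G) ≤ 2. On the other hand G contains the 3-clique {c, d, g}. A clique must lie in a single bag of any decomposition, so no decomposition can have width below 2. Combining the bounds, tw(G) = 2.

Treewidth 2.
One such decomposition:
Bags: B1 = {c, e, g}  B2 = {c, e, f}  B3 = {c, d, g}  B4 = {b, c, f}  B5 = {a, c, f}
Tree: B1–B2, B1–B3, B2–B4, B2–B5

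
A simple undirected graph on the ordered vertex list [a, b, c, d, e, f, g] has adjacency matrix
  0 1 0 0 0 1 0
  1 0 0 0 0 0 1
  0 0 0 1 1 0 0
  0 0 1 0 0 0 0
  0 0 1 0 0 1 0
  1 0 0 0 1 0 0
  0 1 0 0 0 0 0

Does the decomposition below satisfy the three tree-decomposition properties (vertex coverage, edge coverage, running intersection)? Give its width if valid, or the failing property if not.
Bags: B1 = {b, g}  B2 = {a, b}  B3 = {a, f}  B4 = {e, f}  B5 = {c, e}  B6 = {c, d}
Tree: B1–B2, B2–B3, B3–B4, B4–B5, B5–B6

Yes; width 1.

Vertex coverage: the bags together contain {a, b, c, d, e, f, g}, the full vertex set. Edge coverage: each edge of G has both endpoints in at least one bag. Running intersection: for every vertex, the bags containing it form a connected subtree. All three properties hold, so this is a valid tree decomposition of width max|bag| − 1 = 1, and hence tw(G) ≤ 1.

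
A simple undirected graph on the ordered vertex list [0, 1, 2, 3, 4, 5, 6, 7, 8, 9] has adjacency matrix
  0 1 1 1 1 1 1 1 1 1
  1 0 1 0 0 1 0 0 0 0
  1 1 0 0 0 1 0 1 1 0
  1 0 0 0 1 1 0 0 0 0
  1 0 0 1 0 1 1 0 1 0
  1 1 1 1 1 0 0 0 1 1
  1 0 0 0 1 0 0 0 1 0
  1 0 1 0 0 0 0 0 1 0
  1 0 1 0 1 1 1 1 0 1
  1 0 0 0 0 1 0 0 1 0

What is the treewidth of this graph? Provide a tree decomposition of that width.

Each bag holds 4 vertices, so the decomposition has width 3, which upper-bounds the treewidth. Conversely, {0, 5, 8, 9} is a clique of size 4, and the vertices of any clique must share a bag in every tree decomposition; so some bag has ≥ 4 vertices and tw(G) ≥ 3. The upper and lower bounds meet at 3, so that is the treewidth.

Treewidth 3.
One such decomposition:
Bags: B1 = {0, 4, 5, 8}  B2 = {0, 2, 5, 8}  B3 = {0, 3, 4, 5}  B4 = {0, 5, 8, 9}  B5 = {0, 2, 7, 8}  B6 = {0, 1, 2, 5}  B7 = {0, 4, 6, 8}
Tree: B1–B2, B1–B3, B2–B4, B2–B5, B2–B6, B1–B7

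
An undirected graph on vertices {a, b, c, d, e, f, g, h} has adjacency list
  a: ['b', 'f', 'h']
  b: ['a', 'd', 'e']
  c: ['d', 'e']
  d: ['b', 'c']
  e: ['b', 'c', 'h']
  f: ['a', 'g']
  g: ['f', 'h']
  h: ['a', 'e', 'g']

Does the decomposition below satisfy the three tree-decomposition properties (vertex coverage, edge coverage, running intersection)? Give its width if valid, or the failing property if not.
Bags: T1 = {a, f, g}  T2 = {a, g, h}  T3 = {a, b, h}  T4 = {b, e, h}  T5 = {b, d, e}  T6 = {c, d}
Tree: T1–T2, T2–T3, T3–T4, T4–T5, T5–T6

No — edge (e,c) lies in no bag.

A tree decomposition must satisfy three properties: every vertex lies in some bag; for every edge, both endpoints lie together in some bag; and for every vertex, the bags containing it form a connected subtree. Here edge (e,c) lies in no bag, so the decomposition is invalid.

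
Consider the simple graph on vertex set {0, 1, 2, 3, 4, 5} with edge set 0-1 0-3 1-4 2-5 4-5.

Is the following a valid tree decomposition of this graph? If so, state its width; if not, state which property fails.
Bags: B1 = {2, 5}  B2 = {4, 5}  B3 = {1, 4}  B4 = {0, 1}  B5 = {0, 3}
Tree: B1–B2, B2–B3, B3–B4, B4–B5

Checking the three conditions: (i) the bags cover all of {0, 1, 2, 3, 4, 5}; (ii) for each edge, some bag contains both endpoints; (iii) the bags containing any fixed vertex form a subtree. All hold, so the decomposition is valid with width 2 − 1 = 1.

Yes; width 1.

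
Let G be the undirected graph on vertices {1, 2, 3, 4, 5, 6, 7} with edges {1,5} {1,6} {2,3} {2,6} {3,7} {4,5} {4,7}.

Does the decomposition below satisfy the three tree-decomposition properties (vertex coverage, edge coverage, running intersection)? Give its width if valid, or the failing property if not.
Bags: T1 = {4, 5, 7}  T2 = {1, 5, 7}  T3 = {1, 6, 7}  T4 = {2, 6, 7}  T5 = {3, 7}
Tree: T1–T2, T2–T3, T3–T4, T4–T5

No — edge (2,3) lies in no bag.

A tree decomposition must satisfy three properties: every vertex lies in some bag; for every edge, both endpoints lie together in some bag; and for every vertex, the bags containing it form a connected subtree. Here edge (2,3) lies in no bag, so the decomposition is invalid.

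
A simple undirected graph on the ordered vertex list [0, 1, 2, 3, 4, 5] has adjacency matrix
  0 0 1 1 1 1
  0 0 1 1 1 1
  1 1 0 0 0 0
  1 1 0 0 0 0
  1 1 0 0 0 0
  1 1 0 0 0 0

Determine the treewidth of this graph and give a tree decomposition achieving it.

The largest bag has 3 vertices, giving width 2; this decomposition certifies tw(G) ≤ 2. The edges 0–4–1–3–0 form a cycle, so G is not a tree and its treewidth is at least 2. Combining the bounds, tw(G) = 2.

Treewidth 2.
One such decomposition:
Bags: B1 = {0, 1, 4}  B2 = {0, 1, 3}  B3 = {0, 1, 5}  B4 = {0, 1, 2}
Tree: B1–B2, B2–B3, B3–B4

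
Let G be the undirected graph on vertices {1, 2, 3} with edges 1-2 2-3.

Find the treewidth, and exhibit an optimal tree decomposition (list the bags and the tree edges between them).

Every bag has size at most 2, so the width is 2 − 1 = 1 and tw(G) ≤ 1. Since G has at least one edge (e.g. 1–2), it is not an edgeless graph, so tw(G) ≥ 1. Therefore the treewidth is 1.

Treewidth 1.
One such decomposition:
Bags: B1 = {1, 2}  B2 = {2, 3}
Tree: B1–B2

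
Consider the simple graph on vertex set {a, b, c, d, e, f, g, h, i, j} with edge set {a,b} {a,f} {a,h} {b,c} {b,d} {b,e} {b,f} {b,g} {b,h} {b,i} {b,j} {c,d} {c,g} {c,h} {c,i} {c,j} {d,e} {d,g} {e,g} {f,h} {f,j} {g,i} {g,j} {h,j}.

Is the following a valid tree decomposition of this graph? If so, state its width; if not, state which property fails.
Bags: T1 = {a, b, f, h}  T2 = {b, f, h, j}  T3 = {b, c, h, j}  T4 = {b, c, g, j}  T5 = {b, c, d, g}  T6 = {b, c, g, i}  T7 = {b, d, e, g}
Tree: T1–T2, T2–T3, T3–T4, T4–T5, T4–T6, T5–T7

Vertex coverage: the bags together contain {a, b, c, d, e, f, g, h, i, j}, the full vertex set. Edge coverage: each edge of G has both endpoints in at least one bag. Running intersection: for every vertex, the bags containing it form a connected subtree. All three properties hold, so this is a valid tree decomposition of width max|bag| − 1 = 3, and hence tw(G) ≤ 3.

Yes; width 3.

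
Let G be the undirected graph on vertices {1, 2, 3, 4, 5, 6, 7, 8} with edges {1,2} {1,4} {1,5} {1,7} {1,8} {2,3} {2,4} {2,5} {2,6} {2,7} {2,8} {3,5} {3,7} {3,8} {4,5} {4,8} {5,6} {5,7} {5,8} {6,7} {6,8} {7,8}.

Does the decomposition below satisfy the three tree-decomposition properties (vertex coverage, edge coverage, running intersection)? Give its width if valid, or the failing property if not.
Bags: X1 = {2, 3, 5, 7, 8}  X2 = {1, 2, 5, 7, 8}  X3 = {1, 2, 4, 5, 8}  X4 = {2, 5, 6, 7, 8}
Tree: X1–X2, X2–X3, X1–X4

Vertex coverage: the bags together contain {1, 2, 3, 4, 5, 6, 7, 8}, the full vertex set. Edge coverage: each edge of G has both endpoints in at least one bag. Running intersection: for every vertex, the bags containing it form a connected subtree. All three properties hold, so this is a valid tree decomposition of width max|bag| − 1 = 4, and hence tw(G) ≤ 4.

Yes; width 4.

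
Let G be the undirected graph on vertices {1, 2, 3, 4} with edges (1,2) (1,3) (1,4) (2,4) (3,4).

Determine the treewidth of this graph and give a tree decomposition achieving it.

The largest bag has 3 vertices, giving width 2; this decomposition certifies tw(G) ≤ 2. Conversely, {1, 2, 4} is a clique of size 3, and the vertices of any clique must share a bag in every tree decomposition; so some bag has ≥ 3 vertices and tw(G) ≥ 2. The upper and lower bounds meet at 2, so that is the treewidth.

Treewidth 2.
One optimal decomposition is:
Bags: B1 = {1, 2, 4}  B2 = {1, 3, 4}
Tree: B1–B2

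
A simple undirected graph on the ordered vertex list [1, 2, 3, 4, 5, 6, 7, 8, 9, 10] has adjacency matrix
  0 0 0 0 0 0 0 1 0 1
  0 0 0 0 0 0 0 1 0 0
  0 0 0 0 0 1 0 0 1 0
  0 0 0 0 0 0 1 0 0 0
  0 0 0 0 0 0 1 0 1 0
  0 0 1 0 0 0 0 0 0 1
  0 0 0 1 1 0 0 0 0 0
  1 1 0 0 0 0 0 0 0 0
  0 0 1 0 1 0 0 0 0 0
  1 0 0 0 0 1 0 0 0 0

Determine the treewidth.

1

A width-1 tree decomposition is:
Bags: B1 = {4, 7}  B2 = {5, 7}  B3 = {5, 9}  B4 = {3, 9}  B5 = {3, 6}  B6 = {6, 10}  B7 = {1, 10}  B8 = {1, 8}  B9 = {2, 8}
Tree: B1–B2, B2–B3, B3–B4, B4–B5, B5–B6, B6–B7, B7–B8, B8–B9
Every bag has size at most 2, so the width is 2 − 1 = 1 and tw(G) ≤ 1. Since G has at least one edge (e.g. 4–7), it is not an edgeless graph, so tw(G) ≥ 1. Combining the bounds, tw(G) = 1.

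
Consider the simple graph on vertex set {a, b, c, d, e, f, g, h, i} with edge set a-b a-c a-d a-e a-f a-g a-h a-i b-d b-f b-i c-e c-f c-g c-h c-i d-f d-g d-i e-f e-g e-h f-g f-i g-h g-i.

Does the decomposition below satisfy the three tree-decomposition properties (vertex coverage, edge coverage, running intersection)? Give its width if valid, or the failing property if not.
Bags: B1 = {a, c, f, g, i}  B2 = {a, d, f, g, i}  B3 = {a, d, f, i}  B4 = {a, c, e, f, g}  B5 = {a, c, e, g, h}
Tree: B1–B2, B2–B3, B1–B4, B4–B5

A tree decomposition must satisfy three properties: every vertex lies in some bag; for every edge, both endpoints lie together in some bag; and for every vertex, the bags containing it form a connected subtree. Here vertex b appears in no bag, so the decomposition is invalid.

No — vertex b appears in no bag.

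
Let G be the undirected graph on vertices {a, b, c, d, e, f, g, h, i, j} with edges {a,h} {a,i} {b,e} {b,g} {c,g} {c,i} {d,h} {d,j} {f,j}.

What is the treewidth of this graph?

A width-1 tree decomposition is:
Bags: B1 = {f, j}  B2 = {d, j}  B3 = {d, h}  B4 = {a, h}  B5 = {a, i}  B6 = {c, i}  B7 = {c, g}  B8 = {b, g}  B9 = {b, e}
Tree: B1–B2, B2–B3, B3–B4, B4–B5, B5–B6, B6–B7, B7–B8, B8–B9
Every bag has size at most 2, so the width is 2 − 1 = 1 and tw(G) ≤ 1. G has an edge, so its treewidth is at least 1. Therefore the treewidth is 1.

1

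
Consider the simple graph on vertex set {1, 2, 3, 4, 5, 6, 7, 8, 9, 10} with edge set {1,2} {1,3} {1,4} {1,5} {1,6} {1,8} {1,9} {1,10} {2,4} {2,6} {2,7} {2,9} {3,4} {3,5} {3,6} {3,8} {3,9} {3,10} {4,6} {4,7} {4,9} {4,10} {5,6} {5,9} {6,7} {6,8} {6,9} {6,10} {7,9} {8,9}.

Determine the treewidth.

4

A width-4 tree decomposition is:
Bags: B1 = {1, 3, 4, 6, 9}  B2 = {1, 2, 4, 6, 9}  B3 = {2, 4, 6, 7, 9}  B4 = {1, 3, 4, 6, 10}  B5 = {1, 3, 5, 6, 9}  B6 = {1, 3, 6, 8, 9}
Tree: B1–B2, B2–B3, B1–B4, B1–B5, B1–B6
Each bag holds 5 vertices, so the decomposition has width 4, which upper-bounds the treewidth. Conversely, {1, 2, 4, 6, 9} is a clique of size 5, and the vertices of any clique must share a bag in every tree decomposition; so some bag has ≥ 5 vertices and tw(G) ≥ 4. The upper and lower bounds meet at 4, so that is the treewidth.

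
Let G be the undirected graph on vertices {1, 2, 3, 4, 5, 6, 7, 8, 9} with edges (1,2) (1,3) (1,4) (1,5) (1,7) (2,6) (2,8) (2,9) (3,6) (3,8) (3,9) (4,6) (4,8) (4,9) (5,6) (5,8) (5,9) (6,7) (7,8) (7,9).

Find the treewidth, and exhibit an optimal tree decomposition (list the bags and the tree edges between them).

Every bag has size at most 5, so the width is 5 − 1 = 4 and tw(G) ≤ 4. For the lower bound: the 5 vertex sets {1,3}, {4,8}, {5,9}, {6}, {7} are disjoint, each induces a connected subgraph, and every pair is joined by at least one edge of G. Contracting each set to a single vertex therefore yields K_{5} as a minor, and since treewidth is minor-monotone, tw(G) ≥ tw(K_{5}) = 4. The upper and lower bounds meet at 4, so that is the treewidth.

Treewidth 4.
One optimal decomposition is:
Bags: B1 = {1, 3, 6, 8, 9}  B2 = {1, 4, 6, 8, 9}  B3 = {1, 5, 6, 8, 9}  B4 = {1, 6, 7, 8, 9}  B5 = {1, 2, 6, 8, 9}
Tree: B1–B2, B2–B3, B3–B4, B4–B5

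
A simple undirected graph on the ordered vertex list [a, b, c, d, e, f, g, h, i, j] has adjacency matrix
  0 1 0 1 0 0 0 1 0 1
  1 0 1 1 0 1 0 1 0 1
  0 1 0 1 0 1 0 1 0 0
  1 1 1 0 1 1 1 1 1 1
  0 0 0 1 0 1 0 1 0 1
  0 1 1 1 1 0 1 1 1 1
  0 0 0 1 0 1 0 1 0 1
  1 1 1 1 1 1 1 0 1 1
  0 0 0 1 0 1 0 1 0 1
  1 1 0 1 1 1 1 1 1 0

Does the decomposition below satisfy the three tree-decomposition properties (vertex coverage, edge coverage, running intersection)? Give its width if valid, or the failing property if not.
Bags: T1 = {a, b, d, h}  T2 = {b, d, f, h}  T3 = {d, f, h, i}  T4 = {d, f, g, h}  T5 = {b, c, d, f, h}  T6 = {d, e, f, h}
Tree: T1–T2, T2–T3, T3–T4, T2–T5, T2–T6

No — vertex j appears in no bag.

A tree decomposition must satisfy three properties: every vertex lies in some bag; for every edge, both endpoints lie together in some bag; and for every vertex, the bags containing it form a connected subtree. Here vertex j appears in no bag, so the decomposition is invalid.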